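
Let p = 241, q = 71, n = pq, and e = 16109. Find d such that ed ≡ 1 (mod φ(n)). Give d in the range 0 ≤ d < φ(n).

389

φ(n) = (p−1)(q−1) = 240·70 = 16800.
Need d with 16109·d ≡ 1 (mod 16800). Apply the extended Euclidean algorithm:
16800 = 1*16109 + 691
16109 = 23*691 + 216
691 = 3*216 + 43
216 = 5*43 + 1
43 = 43*1 + 0
Back-substitute:
1 = 216 − 5·43
1 = −5·691 + 16·216
1 = 16·16109 − 373·691
1 = −373·16800 + 389·16109
So 16109·389 ≡ 1 (mod 16800), hence d = 389.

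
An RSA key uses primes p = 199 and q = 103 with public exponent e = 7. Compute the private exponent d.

17311

φ(n) = (p−1)(q−1) = 198·102 = 20196.
Need d with 7·d ≡ 1 (mod 20196). Apply the extended Euclidean algorithm:
20196 = 2885×7 + 1
7 = 7×1 + 0
Back-substitute:
1 = 20196 − 2885·7
So 7·(-2885) ≡ 1 (mod 20196), hence d ≡ -2885 ≡ 17311 (mod 20196).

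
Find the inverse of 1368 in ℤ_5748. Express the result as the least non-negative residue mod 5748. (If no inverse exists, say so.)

no inverse exists

Euclidean algorithm on 5748, 1368:
5748 = 4*1368 + 276
1368 = 4*276 + 264
276 = 1*264 + 12
264 = 22*12 + 0
gcd(1368, 5748) = 12 ≠ 1, so 1368 has no multiplicative inverse modulo 5748.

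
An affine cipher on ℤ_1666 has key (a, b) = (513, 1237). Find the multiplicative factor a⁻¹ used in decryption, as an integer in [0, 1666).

669

Apply the Euclidean algorithm to 1666 and 513:
1666 = 3*513 + 127
513 = 4*127 + 5
127 = 25*5 + 2
5 = 2*2 + 1
2 = 2*1 + 0
Since gcd(513, 1666) = 1, back-substitute to write 1 as a combination:
1 = 5 − 2·2
1 = −2·127 + 51·5
1 = 51·513 − 206·127
1 = −206·1666 + 669·513
So 513·669 ≡ 1 (mod 1666).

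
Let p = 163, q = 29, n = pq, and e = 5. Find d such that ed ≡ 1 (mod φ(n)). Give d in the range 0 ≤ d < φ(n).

φ(n) = (p−1)(q−1) = 162·28 = 4536.
Need d with 5·d ≡ 1 (mod 4536). Apply the extended Euclidean algorithm:
4536 = 907×5 + 1
5 = 5×1 + 0
Back-substitute:
1 = 4536 − 907·5
So 5·(-907) ≡ 1 (mod 4536), hence d ≡ -907 ≡ 3629 (mod 4536).

3629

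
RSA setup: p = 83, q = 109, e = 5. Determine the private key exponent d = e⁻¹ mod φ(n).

φ(n) = (p−1)(q−1) = 82·108 = 8856.
Need d with 5·d ≡ 1 (mod 8856). Apply the extended Euclidean algorithm:
8856 = 1771·5 + 1
5 = 5·1 + 0
Back-substitute:
1 = 8856 − 1771·5
So 5·(-1771) ≡ 1 (mod 8856), hence d ≡ -1771 ≡ 7085 (mod 8856).

7085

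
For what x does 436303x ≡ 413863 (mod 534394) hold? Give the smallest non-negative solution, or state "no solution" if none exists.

no solution

gcd(436303, 534394):
534394 = 1·436303 + 98091
436303 = 4·98091 + 43939
98091 = 2·43939 + 10213
43939 = 4·10213 + 3087
10213 = 3·3087 + 952
3087 = 3·952 + 231
952 = 4·231 + 28
231 = 8·28 + 7
28 = 4·7 + 0
gcd = 7, but 7 ∤ 413863, so the congruence has no solution.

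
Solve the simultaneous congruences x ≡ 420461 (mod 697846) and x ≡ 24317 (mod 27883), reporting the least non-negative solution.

8651617323

Write x = 420461 + 697846·k. Then 697846·k ≡ 24317 − 420461 ≡ 22101 (mod 27883).
Need 697846⁻¹ mod 27883. Extended Euclid on (27883, 771):
27883 = 36×771 + 127
771 = 6×127 + 9
127 = 14×9 + 1
9 = 9×1 + 0
Back-substitute:
1 = 127 − 14·9
1 = −14·771 + 85·127
1 = 85·27883 − 3074·771
697846⁻¹ ≡ 24809 (mod 27883), so k ≡ 24809·22101 ≡ 12397 (mod 27883).
x = 420461 + 697846·12397 = 8651617323.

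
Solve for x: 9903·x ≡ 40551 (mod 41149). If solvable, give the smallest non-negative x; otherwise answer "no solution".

First find gcd(9903, 41149):
41149 = 4·9903 + 1537
9903 = 6·1537 + 681
1537 = 2·681 + 175
681 = 3·175 + 156
175 = 1·156 + 19
156 = 8·19 + 4
19 = 4·4 + 3
4 = 1·3 + 1
3 = 3·1 + 0
gcd = 1, so a unique solution mod 41149 exists.
Back-substitute for the Bézout coefficients:
1 = 4 − 3
1 = −19 + 5·4
1 = 5·156 − 41·19
1 = −41·175 + 46·156
1 = 46·681 − 179·175
1 = −179·1537 + 404·681
1 = 404·9903 − 2603·1537
1 = −2603·41149 + 10816·9903
So 9903·(10816) ≡ 1 (mod 41149), giving 9903⁻¹ ≡ 10816.
x ≡ 9903⁻¹·40551 ≡ 10816·40551 ≡ 33574 (mod 41149).

33574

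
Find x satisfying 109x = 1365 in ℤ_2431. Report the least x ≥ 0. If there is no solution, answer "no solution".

637

First find gcd(109, 2431):
2431 = 22·109 + 33
109 = 3·33 + 10
33 = 3·10 + 3
10 = 3·3 + 1
3 = 3·1 + 0
gcd = 1, so a unique solution mod 2431 exists.
Back-substitute for the Bézout coefficients:
1 = 10 − 3·3
1 = −3·33 + 10·10
1 = 10·109 − 33·33
1 = −33·2431 + 736·109
So 109·(736) ≡ 1 (mod 2431), giving 109⁻¹ ≡ 736.
x ≡ 109⁻¹·1365 ≡ 736·1365 ≡ 637 (mod 2431).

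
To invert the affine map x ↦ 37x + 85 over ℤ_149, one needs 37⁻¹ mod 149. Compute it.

Apply the Euclidean algorithm to 149 and 37:
149 = 4·37 + 1
37 = 37·1 + 0
Since gcd(37, 149) = 1, back-substitute to write 1 as a combination:
1 = 149 − 4·37
Hence 37⁻¹ ≡ -4 ≡ 145 (mod 149).

145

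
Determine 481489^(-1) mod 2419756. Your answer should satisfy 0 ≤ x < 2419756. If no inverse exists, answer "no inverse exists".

443029

gcd(2419756, 481489) by repeated division:
2419756 = 5·481489 + 12311
481489 = 39·12311 + 1360
12311 = 9·1360 + 71
1360 = 19·71 + 11
71 = 6·11 + 5
11 = 2·5 + 1
5 = 5·1 + 0
Since gcd(481489, 2419756) = 1, back-substitute to write 1 as a combination:
1 = 11 − 2·5
1 = −2·71 + 13·11
1 = 13·1360 − 249·71
1 = −249·12311 + 2254·1360
1 = 2254·481489 − 88155·12311
1 = −88155·2419756 + 443029·481489
So 481489·443029 ≡ 1 (mod 2419756).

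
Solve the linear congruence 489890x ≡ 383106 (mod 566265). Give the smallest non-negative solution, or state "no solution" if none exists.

gcd(489890, 566265):
566265 = 1*489890 + 76375
489890 = 6*76375 + 31640
76375 = 2*31640 + 13095
31640 = 2*13095 + 5450
13095 = 2*5450 + 2195
5450 = 2*2195 + 1060
2195 = 2*1060 + 75
1060 = 14*75 + 10
75 = 7*10 + 5
10 = 2*5 + 0
gcd = 5, but 5 ∤ 383106, so the congruence has no solution.

no solution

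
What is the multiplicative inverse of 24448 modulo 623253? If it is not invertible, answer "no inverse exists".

187705

Apply the Euclidean algorithm to 623253 and 24448:
623253 = 25×24448 + 12053
24448 = 2×12053 + 342
12053 = 35×342 + 83
342 = 4×83 + 10
83 = 8×10 + 3
10 = 3×3 + 1
3 = 3×1 + 0
Since gcd(24448, 623253) = 1, back-substitute to write 1 as a combination:
1 = 10 − 3·3
1 = −3·83 + 25·10
1 = 25·342 − 103·83
1 = −103·12053 + 3630·342
1 = 3630·24448 − 7363·12053
1 = −7363·623253 + 187705·24448
So 24448·187705 ≡ 1 (mod 623253).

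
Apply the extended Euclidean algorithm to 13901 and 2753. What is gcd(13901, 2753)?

1

Repeated division:
13901 = 5*2753 + 136
2753 = 20*136 + 33
136 = 4*33 + 4
33 = 8*4 + 1
4 = 4*1 + 0
gcd(13901, 2753) = 1.
Back-substituting:
1 = 33 − 8·4
1 = −8·136 + 33·33
1 = 33·2753 − 668·136
1 = −668·13901 + 3373·2753
So 1 = (-668)·13901 + (3373)·2753.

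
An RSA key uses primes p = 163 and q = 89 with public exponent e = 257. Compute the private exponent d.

13313

φ(n) = (p−1)(q−1) = 162·88 = 14256.
Need d with 257·d ≡ 1 (mod 14256). Apply the extended Euclidean algorithm:
14256 = 55×257 + 121
257 = 2×121 + 15
121 = 8×15 + 1
15 = 15×1 + 0
Back-substitute:
1 = 121 − 8·15
1 = −8·257 + 17·121
1 = 17·14256 − 943·257
So 257·(-943) ≡ 1 (mod 14256), hence d ≡ -943 ≡ 13313 (mod 14256).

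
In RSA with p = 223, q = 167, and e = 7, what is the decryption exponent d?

26323

φ(n) = (p−1)(q−1) = 222·166 = 36852.
Need d with 7·d ≡ 1 (mod 36852). Apply the extended Euclidean algorithm:
36852 = 5264·7 + 4
7 = 1·4 + 3
4 = 1·3 + 1
3 = 3·1 + 0
Back-substitute:
1 = 4 − 3
1 = −7 + 2·4
1 = 2·36852 − 10529·7
So 7·(-10529) ≡ 1 (mod 36852), hence d ≡ -10529 ≡ 26323 (mod 36852).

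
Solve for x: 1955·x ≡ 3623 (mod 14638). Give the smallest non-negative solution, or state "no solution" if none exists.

12461

First find gcd(1955, 14638):
14638 = 7×1955 + 953
1955 = 2×953 + 49
953 = 19×49 + 22
49 = 2×22 + 5
22 = 4×5 + 2
5 = 2×2 + 1
2 = 2×1 + 0
gcd = 1, so a unique solution mod 14638 exists.
Back-substitute for the Bézout coefficients:
1 = 5 − 2·2
1 = −2·22 + 9·5
1 = 9·49 − 20·22
1 = −20·953 + 389·49
1 = 389·1955 − 798·953
1 = −798·14638 + 5975·1955
So 1955·(5975) ≡ 1 (mod 14638), giving 1955⁻¹ ≡ 5975.
x ≡ 1955⁻¹·3623 ≡ 5975·3623 ≡ 12461 (mod 14638).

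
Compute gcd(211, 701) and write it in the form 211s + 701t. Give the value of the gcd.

1

Apply Euclid's algorithm to 701 and 211:
701 = 3·211 + 68
211 = 3·68 + 7
68 = 9·7 + 5
7 = 1·5 + 2
5 = 2·2 + 1
2 = 2·1 + 0
gcd(211, 701) = 1.
Back-substituting:
1 = 5 − 2·2
1 = −2·7 + 3·5
1 = 3·68 − 29·7
1 = −29·211 + 90·68
1 = 90·701 − 299·211
So 1 = (90)·701 + (-299)·211.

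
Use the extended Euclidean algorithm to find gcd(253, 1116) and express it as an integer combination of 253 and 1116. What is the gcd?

1

Repeated division:
1116 = 4·253 + 104
253 = 2·104 + 45
104 = 2·45 + 14
45 = 3·14 + 3
14 = 4·3 + 2
3 = 1·2 + 1
2 = 2·1 + 0
gcd(253, 1116) = 1.
Back-substituting:
1 = 3 − 2
1 = −14 + 5·3
1 = 5·45 − 16·14
1 = −16·104 + 37·45
1 = 37·253 − 90·104
1 = −90·1116 + 397·253
So 1 = (-90)·1116 + (397)·253.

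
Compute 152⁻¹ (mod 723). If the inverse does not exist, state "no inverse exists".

Apply the Euclidean algorithm to 723 and 152:
723 = 4*152 + 115
152 = 1*115 + 37
115 = 3*37 + 4
37 = 9*4 + 1
4 = 4*1 + 0
gcd = 1, so the inverse exists. Back-substitute:
1 = 37 − 9·4
1 = −9·115 + 28·37
1 = 28·152 − 37·115
1 = −37·723 + 176·152
So 152·176 ≡ 1 (mod 723).

176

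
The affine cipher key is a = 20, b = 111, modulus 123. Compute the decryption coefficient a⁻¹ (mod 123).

Apply the Euclidean algorithm to 123 and 20:
123 = 6*20 + 3
20 = 6*3 + 2
3 = 1*2 + 1
2 = 2*1 + 0
The gcd is 1. Working backward:
1 = 3 − 2
1 = −20 + 7·3
1 = 7·123 − 43·20
Hence 20⁻¹ ≡ -43 ≡ 80 (mod 123).

80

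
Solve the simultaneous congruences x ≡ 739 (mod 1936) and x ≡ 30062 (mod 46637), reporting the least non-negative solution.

Write x = 739 + 1936·k. Then 1936·k ≡ 30062 − 739 ≡ 29323 (mod 46637).
Need 1936⁻¹ mod 46637. Extended Euclid on (46637, 1936):
46637 = 24·1936 + 173
1936 = 11·173 + 33
173 = 5·33 + 8
33 = 4·8 + 1
8 = 8·1 + 0
Back-substitute:
1 = 33 − 4·8
1 = −4·173 + 21·33
1 = 21·1936 − 235·173
1 = −235·46637 + 5661·1936
1936⁻¹ ≡ 5661 (mod 46637), so k ≡ 5661·29323 ≡ 16420 (mod 46637).
x = 739 + 1936·16420 = 31789859.

31789859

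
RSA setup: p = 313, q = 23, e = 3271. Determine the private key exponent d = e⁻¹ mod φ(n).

φ(n) = (p−1)(q−1) = 312·22 = 6864.
Need d with 3271·d ≡ 1 (mod 6864). Apply the extended Euclidean algorithm:
6864 = 2·3271 + 322
3271 = 10·322 + 51
322 = 6·51 + 16
51 = 3·16 + 3
16 = 5·3 + 1
3 = 3·1 + 0
Back-substitute:
1 = 16 − 5·3
1 = −5·51 + 16·16
1 = 16·322 − 101·51
1 = −101·3271 + 1026·322
1 = 1026·6864 − 2153·3271
So 3271·(-2153) ≡ 1 (mod 6864), hence d ≡ -2153 ≡ 4711 (mod 6864).

4711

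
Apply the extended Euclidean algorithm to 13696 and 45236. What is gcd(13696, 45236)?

4

Apply Euclid's algorithm to 45236 and 13696:
45236 = 3·13696 + 4148
13696 = 3·4148 + 1252
4148 = 3·1252 + 392
1252 = 3·392 + 76
392 = 5·76 + 12
76 = 6·12 + 4
12 = 3·4 + 0
gcd(13696, 45236) = 4.
Working backward:
4 = 76 − 6·12
4 = −6·392 + 31·76
4 = 31·1252 − 99·392
4 = −99·4148 + 328·1252
4 = 328·13696 − 1083·4148
4 = −1083·45236 + 3577·13696
So 4 = (-1083)·45236 + (3577)·13696.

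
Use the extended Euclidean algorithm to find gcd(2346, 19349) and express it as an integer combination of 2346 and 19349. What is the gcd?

Repeated division:
19349 = 8·2346 + 581
2346 = 4·581 + 22
581 = 26·22 + 9
22 = 2·9 + 4
9 = 2·4 + 1
4 = 4·1 + 0
gcd(2346, 19349) = 1.
Working backward:
1 = 9 − 2·4
1 = −2·22 + 5·9
1 = 5·581 − 132·22
1 = −132·2346 + 533·581
1 = 533·19349 − 4396·2346
So 1 = (533)·19349 + (-4396)·2346.

1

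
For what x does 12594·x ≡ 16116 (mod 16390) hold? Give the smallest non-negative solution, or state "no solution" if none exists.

3519

First find gcd(12594, 16390):
16390 = 1·12594 + 3796
12594 = 3·3796 + 1206
3796 = 3·1206 + 178
1206 = 6·178 + 138
178 = 1·138 + 40
138 = 3·40 + 18
40 = 2·18 + 4
18 = 4·4 + 2
4 = 2·2 + 0
gcd = 2 and 2 | 16116, so solutions exist. Divide through by 2: 6297x ≡ 8058 (mod 8195).
Now find 6297⁻¹ mod 8195:
8195 = 1·6297 + 1898
6297 = 3·1898 + 603
1898 = 3·603 + 89
603 = 6·89 + 69
89 = 1·69 + 20
69 = 3·20 + 9
20 = 2·9 + 2
9 = 4·2 + 1
2 = 2·1 + 0
Back-substitute:
1 = 9 − 4·2
1 = −4·20 + 9·9
1 = 9·69 − 31·20
1 = −31·89 + 40·69
1 = 40·603 − 271·89
1 = −271·1898 + 853·603
1 = 853·6297 − 2830·1898
1 = −2830·8195 + 3683·6297
So 6297⁻¹ ≡ 3683 (mod 8195).
Then x ≡ 3683·8058 ≡ 3519 (mod 8195); the smallest non-negative solution is x = 3519.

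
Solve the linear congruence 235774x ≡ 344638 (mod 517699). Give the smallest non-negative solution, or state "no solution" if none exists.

50060

First find gcd(235774, 517699):
517699 = 2*235774 + 46151
235774 = 5*46151 + 5019
46151 = 9*5019 + 980
5019 = 5*980 + 119
980 = 8*119 + 28
119 = 4*28 + 7
28 = 4*7 + 0
gcd = 7 and 7 | 344638, so solutions exist. Divide through by 7: 33682x ≡ 49234 (mod 73957).
Now find 33682⁻¹ mod 73957:
73957 = 2*33682 + 6593
33682 = 5*6593 + 717
6593 = 9*717 + 140
717 = 5*140 + 17
140 = 8*17 + 4
17 = 4*4 + 1
4 = 4*1 + 0
Back-substitute:
1 = 17 − 4·4
1 = −4·140 + 33·17
1 = 33·717 − 169·140
1 = −169·6593 + 1554·717
1 = 1554·33682 − 7939·6593
1 = −7939·73957 + 17432·33682
So 33682⁻¹ ≡ 17432 (mod 73957).
Then x ≡ 17432·49234 ≡ 50060 (mod 73957); the smallest non-negative solution is x = 50060.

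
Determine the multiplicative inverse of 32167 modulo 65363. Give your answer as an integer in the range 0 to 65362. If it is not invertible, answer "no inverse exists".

Run Euclid on (65363, 32167):
65363 = 2×32167 + 1029
32167 = 31×1029 + 268
1029 = 3×268 + 225
268 = 1×225 + 43
225 = 5×43 + 10
43 = 4×10 + 3
10 = 3×3 + 1
3 = 3×1 + 0
The gcd is 1. Working backward:
1 = 10 − 3·3
1 = −3·43 + 13·10
1 = 13·225 − 68·43
1 = −68·268 + 81·225
1 = 81·1029 − 311·268
1 = −311·32167 + 9722·1029
1 = 9722·65363 − 19755·32167
Hence 32167⁻¹ ≡ -19755 ≡ 45608 (mod 65363).

45608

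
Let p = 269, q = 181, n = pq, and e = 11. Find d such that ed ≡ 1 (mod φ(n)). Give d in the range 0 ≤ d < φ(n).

8771

φ(n) = (p−1)(q−1) = 268·180 = 48240.
Need d with 11·d ≡ 1 (mod 48240). Apply the extended Euclidean algorithm:
48240 = 4385·11 + 5
11 = 2·5 + 1
5 = 5·1 + 0
Back-substitute:
1 = 11 − 2·5
1 = −2·48240 + 8771·11
So 11·8771 ≡ 1 (mod 48240), hence d = 8771.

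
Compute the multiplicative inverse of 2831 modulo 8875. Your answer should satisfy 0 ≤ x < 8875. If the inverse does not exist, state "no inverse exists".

gcd(8875, 2831) by repeated division:
8875 = 3×2831 + 382
2831 = 7×382 + 157
382 = 2×157 + 68
157 = 2×68 + 21
68 = 3×21 + 5
21 = 4×5 + 1
5 = 5×1 + 0
gcd = 1, so the inverse exists. Back-substitute:
1 = 21 − 4·5
1 = −4·68 + 13·21
1 = 13·157 − 30·68
1 = −30·382 + 73·157
1 = 73·2831 − 541·382
1 = −541·8875 + 1696·2831
So 2831·1696 ≡ 1 (mod 8875).

1696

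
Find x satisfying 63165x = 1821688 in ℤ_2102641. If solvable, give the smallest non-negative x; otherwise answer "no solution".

912355

First find gcd(63165, 2102641):
2102641 = 33×63165 + 18196
63165 = 3×18196 + 8577
18196 = 2×8577 + 1042
8577 = 8×1042 + 241
1042 = 4×241 + 78
241 = 3×78 + 7
78 = 11×7 + 1
7 = 7×1 + 0
gcd = 1, so a unique solution mod 2102641 exists.
Back-substitute for the Bézout coefficients:
1 = 78 − 11·7
1 = −11·241 + 34·78
1 = 34·1042 − 147·241
1 = −147·8577 + 1210·1042
1 = 1210·18196 − 2567·8577
1 = −2567·63165 + 8911·18196
1 = 8911·2102641 − 296630·63165
So 63165·(-296630) ≡ 1 (mod 2102641), giving 63165⁻¹ ≡ 1806011.
x ≡ 63165⁻¹·1821688 ≡ 1806011·1821688 ≡ 912355 (mod 2102641).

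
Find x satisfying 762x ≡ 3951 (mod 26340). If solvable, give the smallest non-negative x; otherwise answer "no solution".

gcd(762, 26340):
26340 = 34*762 + 432
762 = 1*432 + 330
432 = 1*330 + 102
330 = 3*102 + 24
102 = 4*24 + 6
24 = 4*6 + 0
gcd = 6, but 6 ∤ 3951, so the congruence has no solution.

no solution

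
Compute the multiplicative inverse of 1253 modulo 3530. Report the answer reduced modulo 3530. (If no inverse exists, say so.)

817

Run Euclid on (3530, 1253):
3530 = 2×1253 + 1024
1253 = 1×1024 + 229
1024 = 4×229 + 108
229 = 2×108 + 13
108 = 8×13 + 4
13 = 3×4 + 1
4 = 4×1 + 0
The gcd is 1. Working backward:
1 = 13 − 3·4
1 = −3·108 + 25·13
1 = 25·229 − 53·108
1 = −53·1024 + 237·229
1 = 237·1253 − 290·1024
1 = −290·3530 + 817·1253
So 1253·817 ≡ 1 (mod 3530).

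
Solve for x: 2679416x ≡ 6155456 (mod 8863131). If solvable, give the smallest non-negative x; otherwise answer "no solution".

3426574

First find gcd(2679416, 8863131):
8863131 = 3*2679416 + 824883
2679416 = 3*824883 + 204767
824883 = 4*204767 + 5815
204767 = 35*5815 + 1242
5815 = 4*1242 + 847
1242 = 1*847 + 395
847 = 2*395 + 57
395 = 6*57 + 53
57 = 1*53 + 4
53 = 13*4 + 1
4 = 4*1 + 0
gcd = 1, so a unique solution mod 8863131 exists.
Back-substitute for the Bézout coefficients:
1 = 53 − 13·4
1 = −13·57 + 14·53
1 = 14·395 − 97·57
1 = −97·847 + 208·395
1 = 208·1242 − 305·847
1 = −305·5815 + 1428·1242
1 = 1428·204767 − 50285·5815
1 = −50285·824883 + 202568·204767
1 = 202568·2679416 − 657989·824883
1 = −657989·8863131 + 2176535·2679416
So 2679416·(2176535) ≡ 1 (mod 8863131), giving 2679416⁻¹ ≡ 2176535.
x ≡ 2679416⁻¹·6155456 ≡ 2176535·6155456 ≡ 3426574 (mod 8863131).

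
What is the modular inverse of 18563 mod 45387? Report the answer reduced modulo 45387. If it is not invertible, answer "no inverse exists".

Extended Euclidean algorithm:
45387 = 2·18563 + 8261
18563 = 2·8261 + 2041
8261 = 4·2041 + 97
2041 = 21·97 + 4
97 = 24·4 + 1
4 = 4·1 + 0
gcd = 1, so the inverse exists. Back-substitute:
1 = 97 − 24·4
1 = −24·2041 + 505·97
1 = 505·8261 − 2044·2041
1 = −2044·18563 + 4593·8261
1 = 4593·45387 − 11230·18563
So 18563·(-11230) ≡ 1 (mod 45387), and -11230 ≡ 34157 (mod 45387).

34157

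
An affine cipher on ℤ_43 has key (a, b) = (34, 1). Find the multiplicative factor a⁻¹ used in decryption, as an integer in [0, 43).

19

gcd(43, 34) by repeated division:
43 = 1*34 + 9
34 = 3*9 + 7
9 = 1*7 + 2
7 = 3*2 + 1
2 = 2*1 + 0
gcd = 1, so the inverse exists. Back-substitute:
1 = 7 − 3·2
1 = −3·9 + 4·7
1 = 4·34 − 15·9
1 = −15·43 + 19·34
So 34·19 ≡ 1 (mod 43).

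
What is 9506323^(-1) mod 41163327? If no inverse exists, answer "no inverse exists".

31794472

Apply the Euclidean algorithm to 41163327 and 9506323:
41163327 = 4*9506323 + 3138035
9506323 = 3*3138035 + 92218
3138035 = 34*92218 + 2623
92218 = 35*2623 + 413
2623 = 6*413 + 145
413 = 2*145 + 123
145 = 1*123 + 22
123 = 5*22 + 13
22 = 1*13 + 9
13 = 1*9 + 4
9 = 2*4 + 1
4 = 4*1 + 0
The gcd is 1. Working backward:
1 = 9 − 2·4
1 = −2·13 + 3·9
1 = 3·22 − 5·13
1 = −5·123 + 28·22
1 = 28·145 − 33·123
1 = −33·413 + 94·145
1 = 94·2623 − 597·413
1 = −597·92218 + 20989·2623
1 = 20989·3138035 − 714223·92218
1 = −714223·9506323 + 2163658·3138035
1 = 2163658·41163327 − 9368855·9506323
Thus 9506323·(-9368855) ≡ 1 (mod 41163327); reducing, -9368855 mod 41163327 = 31794472.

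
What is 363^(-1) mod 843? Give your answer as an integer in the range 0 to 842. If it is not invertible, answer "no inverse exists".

no inverse exists

Euclidean algorithm on 843, 363:
843 = 2*363 + 117
363 = 3*117 + 12
117 = 9*12 + 9
12 = 1*9 + 3
9 = 3*3 + 0
Since gcd = 3 > 1, 363 is not a unit mod 843.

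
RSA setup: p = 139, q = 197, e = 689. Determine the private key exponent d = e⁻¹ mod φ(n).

φ(n) = (p−1)(q−1) = 138·196 = 27048.
Need d with 689·d ≡ 1 (mod 27048). Apply the extended Euclidean algorithm:
27048 = 39×689 + 177
689 = 3×177 + 158
177 = 1×158 + 19
158 = 8×19 + 6
19 = 3×6 + 1
6 = 6×1 + 0
Back-substitute:
1 = 19 − 3·6
1 = −3·158 + 25·19
1 = 25·177 − 28·158
1 = −28·689 + 109·177
1 = 109·27048 − 4279·689
So 689·(-4279) ≡ 1 (mod 27048), hence d ≡ -4279 ≡ 22769 (mod 27048).

22769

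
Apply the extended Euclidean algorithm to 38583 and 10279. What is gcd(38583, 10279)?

Apply Euclid's algorithm to 38583 and 10279:
38583 = 3·10279 + 7746
10279 = 1·7746 + 2533
7746 = 3·2533 + 147
2533 = 17·147 + 34
147 = 4·34 + 11
34 = 3·11 + 1
11 = 11·1 + 0
gcd(38583, 10279) = 1.
Back-substituting:
1 = 34 − 3·11
1 = −3·147 + 13·34
1 = 13·2533 − 224·147
1 = −224·7746 + 685·2533
1 = 685·10279 − 909·7746
1 = −909·38583 + 3412·10279
So 1 = (-909)·38583 + (3412)·10279.

1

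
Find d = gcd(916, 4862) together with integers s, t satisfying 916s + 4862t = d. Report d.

Repeated division:
4862 = 5*916 + 282
916 = 3*282 + 70
282 = 4*70 + 2
70 = 35*2 + 0
gcd(916, 4862) = 2.
Express as a combination:
2 = 282 − 4·70
2 = −4·916 + 13·282
2 = 13·4862 − 69·916
So 2 = (13)·4862 + (-69)·916.

2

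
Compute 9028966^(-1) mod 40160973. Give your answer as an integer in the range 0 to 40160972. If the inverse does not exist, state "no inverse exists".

38946109

gcd(40160973, 9028966) by repeated division:
40160973 = 4·9028966 + 4045109
9028966 = 2·4045109 + 938748
4045109 = 4·938748 + 290117
938748 = 3·290117 + 68397
290117 = 4·68397 + 16529
68397 = 4·16529 + 2281
16529 = 7·2281 + 562
2281 = 4·562 + 33
562 = 17·33 + 1
33 = 33·1 + 0
Since gcd(9028966, 40160973) = 1, back-substitute to write 1 as a combination:
1 = 562 − 17·33
1 = −17·2281 + 69·562
1 = 69·16529 − 500·2281
1 = −500·68397 + 2069·16529
1 = 2069·290117 − 8776·68397
1 = −8776·938748 + 28397·290117
1 = 28397·4045109 − 122364·938748
1 = −122364·9028966 + 273125·4045109
1 = 273125·40160973 − 1214864·9028966
So 9028966·(-1214864) ≡ 1 (mod 40160973), and -1214864 ≡ 38946109 (mod 40160973).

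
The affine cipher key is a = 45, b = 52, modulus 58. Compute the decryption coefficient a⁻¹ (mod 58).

49

Apply the Euclidean algorithm to 58 and 45:
58 = 1×45 + 13
45 = 3×13 + 6
13 = 2×6 + 1
6 = 6×1 + 0
The gcd is 1. Working backward:
1 = 13 − 2·6
1 = −2·45 + 7·13
1 = 7·58 − 9·45
Hence 45⁻¹ ≡ -9 ≡ 49 (mod 58).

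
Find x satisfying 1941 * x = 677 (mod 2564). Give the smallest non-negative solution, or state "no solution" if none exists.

1925

First find gcd(1941, 2564):
2564 = 1·1941 + 623
1941 = 3·623 + 72
623 = 8·72 + 47
72 = 1·47 + 25
47 = 1·25 + 22
25 = 1·22 + 3
22 = 7·3 + 1
3 = 3·1 + 0
gcd = 1, so a unique solution mod 2564 exists.
Back-substitute for the Bézout coefficients:
1 = 22 − 7·3
1 = −7·25 + 8·22
1 = 8·47 − 15·25
1 = −15·72 + 23·47
1 = 23·623 − 199·72
1 = −199·1941 + 620·623
1 = 620·2564 − 819·1941
So 1941·(-819) ≡ 1 (mod 2564), giving 1941⁻¹ ≡ 1745.
x ≡ 1941⁻¹·677 ≡ 1745·677 ≡ 1925 (mod 2564).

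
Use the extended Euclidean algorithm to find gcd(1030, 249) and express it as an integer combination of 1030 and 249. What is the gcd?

1

Euclidean algorithm:
1030 = 4·249 + 34
249 = 7·34 + 11
34 = 3·11 + 1
11 = 11·1 + 0
gcd(1030, 249) = 1.
Back-substituting:
1 = 34 − 3·11
1 = −3·249 + 22·34
1 = 22·1030 − 91·249
So 1 = (22)·1030 + (-91)·249.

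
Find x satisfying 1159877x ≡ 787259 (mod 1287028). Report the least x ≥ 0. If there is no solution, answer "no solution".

39571

First find gcd(1159877, 1287028):
1287028 = 1×1159877 + 127151
1159877 = 9×127151 + 15518
127151 = 8×15518 + 3007
15518 = 5×3007 + 483
3007 = 6×483 + 109
483 = 4×109 + 47
109 = 2×47 + 15
47 = 3×15 + 2
15 = 7×2 + 1
2 = 2×1 + 0
gcd = 1, so a unique solution mod 1287028 exists.
Back-substitute for the Bézout coefficients:
1 = 15 − 7·2
1 = −7·47 + 22·15
1 = 22·109 − 51·47
1 = −51·483 + 226·109
1 = 226·3007 − 1407·483
1 = −1407·15518 + 7261·3007
1 = 7261·127151 − 59495·15518
1 = −59495·1159877 + 542716·127151
1 = 542716·1287028 − 602211·1159877
So 1159877·(-602211) ≡ 1 (mod 1287028), giving 1159877⁻¹ ≡ 684817.
x ≡ 1159877⁻¹·787259 ≡ 684817·787259 ≡ 39571 (mod 1287028).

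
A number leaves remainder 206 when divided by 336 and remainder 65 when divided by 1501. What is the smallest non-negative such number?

49598

Write x = 206 + 336·k. Then 336·k ≡ 65 − 206 ≡ 1360 (mod 1501).
Need 336⁻¹ mod 1501. Extended Euclid on (1501, 336):
1501 = 4×336 + 157
336 = 2×157 + 22
157 = 7×22 + 3
22 = 7×3 + 1
3 = 3×1 + 0
Back-substitute:
1 = 22 − 7·3
1 = −7·157 + 50·22
1 = 50·336 − 107·157
1 = −107·1501 + 478·336
336⁻¹ ≡ 478 (mod 1501), so k ≡ 478·1360 ≡ 147 (mod 1501).
x = 206 + 336·147 = 49598.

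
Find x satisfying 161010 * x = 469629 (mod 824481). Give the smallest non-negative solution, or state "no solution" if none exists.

First find gcd(161010, 824481):
824481 = 5·161010 + 19431
161010 = 8·19431 + 5562
19431 = 3·5562 + 2745
5562 = 2·2745 + 72
2745 = 38·72 + 9
72 = 8·9 + 0
gcd = 9 and 9 | 469629, so solutions exist. Divide through by 9: 17890x ≡ 52181 (mod 91609).
Now find 17890⁻¹ mod 91609:
91609 = 5*17890 + 2159
17890 = 8*2159 + 618
2159 = 3*618 + 305
618 = 2*305 + 8
305 = 38*8 + 1
8 = 8*1 + 0
Back-substitute:
1 = 305 − 38·8
1 = −38·618 + 77·305
1 = 77·2159 − 269·618
1 = −269·17890 + 2229·2159
1 = 2229·91609 − 11414·17890
So 17890·(-11414) ≡ 1 (mod 91609), i.e. 17890⁻¹ ≡ 80195.
Then x ≡ 80195·52181 ≡ 47784 (mod 91609); the smallest non-negative solution is x = 47784.

47784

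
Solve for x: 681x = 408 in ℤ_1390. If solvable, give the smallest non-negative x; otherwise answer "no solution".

368

First find gcd(681, 1390):
1390 = 2×681 + 28
681 = 24×28 + 9
28 = 3×9 + 1
9 = 9×1 + 0
gcd = 1, so a unique solution mod 1390 exists.
Back-substitute for the Bézout coefficients:
1 = 28 − 3·9
1 = −3·681 + 73·28
1 = 73·1390 − 149·681
So 681·(-149) ≡ 1 (mod 1390), giving 681⁻¹ ≡ 1241.
x ≡ 681⁻¹·408 ≡ 1241·408 ≡ 368 (mod 1390).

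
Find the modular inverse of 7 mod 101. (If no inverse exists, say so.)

29

Extended Euclidean algorithm:
101 = 14×7 + 3
7 = 2×3 + 1
3 = 3×1 + 0
gcd = 1, so the inverse exists. Back-substitute:
1 = 7 − 2·3
1 = −2·101 + 29·7
So 7·29 ≡ 1 (mod 101).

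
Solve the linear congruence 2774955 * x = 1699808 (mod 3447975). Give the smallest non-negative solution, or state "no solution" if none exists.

gcd(2774955, 3447975):
3447975 = 1·2774955 + 673020
2774955 = 4·673020 + 82875
673020 = 8·82875 + 10020
82875 = 8·10020 + 2715
10020 = 3·2715 + 1875
2715 = 1·1875 + 840
1875 = 2·840 + 195
840 = 4·195 + 60
195 = 3·60 + 15
60 = 4·15 + 0
gcd = 15, but 15 ∤ 1699808, so the congruence has no solution.

no solution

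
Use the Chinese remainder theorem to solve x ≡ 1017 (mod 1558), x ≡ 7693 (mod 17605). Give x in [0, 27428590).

19549243

Write x = 1017 + 1558·k. Then 1558·k ≡ 7693 − 1017 ≡ 6676 (mod 17605).
Need 1558⁻¹ mod 17605. Extended Euclid on (17605, 1558):
17605 = 11×1558 + 467
1558 = 3×467 + 157
467 = 2×157 + 153
157 = 1×153 + 4
153 = 38×4 + 1
4 = 4×1 + 0
Back-substitute:
1 = 153 − 38·4
1 = −38·157 + 39·153
1 = 39·467 − 116·157
1 = −116·1558 + 387·467
1 = 387·17605 − 4373·1558
1558⁻¹ ≡ 13232 (mod 17605), so k ≡ 13232·6676 ≡ 12547 (mod 17605).
x = 1017 + 1558·12547 = 19549243.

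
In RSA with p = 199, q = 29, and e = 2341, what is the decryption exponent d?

φ(n) = (p−1)(q−1) = 198·28 = 5544.
Need d with 2341·d ≡ 1 (mod 5544). Apply the extended Euclidean algorithm:
5544 = 2×2341 + 862
2341 = 2×862 + 617
862 = 1×617 + 245
617 = 2×245 + 127
245 = 1×127 + 118
127 = 1×118 + 9
118 = 13×9 + 1
9 = 9×1 + 0
Back-substitute:
1 = 118 − 13·9
1 = −13·127 + 14·118
1 = 14·245 − 27·127
1 = −27·617 + 68·245
1 = 68·862 − 95·617
1 = −95·2341 + 258·862
1 = 258·5544 − 611·2341
So 2341·(-611) ≡ 1 (mod 5544), hence d ≡ -611 ≡ 4933 (mod 5544).

4933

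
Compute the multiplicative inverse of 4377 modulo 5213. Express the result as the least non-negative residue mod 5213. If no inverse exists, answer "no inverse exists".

Run Euclid on (5213, 4377):
5213 = 1×4377 + 836
4377 = 5×836 + 197
836 = 4×197 + 48
197 = 4×48 + 5
48 = 9×5 + 3
5 = 1×3 + 2
3 = 1×2 + 1
2 = 2×1 + 0
The gcd is 1. Working backward:
1 = 3 − 2
1 = −5 + 2·3
1 = 2·48 − 19·5
1 = −19·197 + 78·48
1 = 78·836 − 331·197
1 = −331·4377 + 1733·836
1 = 1733·5213 − 2064·4377
Thus 4377·(-2064) ≡ 1 (mod 5213); reducing, -2064 mod 5213 = 3149.

3149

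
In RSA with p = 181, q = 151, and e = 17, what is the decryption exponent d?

φ(n) = (p−1)(q−1) = 180·150 = 27000.
Need d with 17·d ≡ 1 (mod 27000). Apply the extended Euclidean algorithm:
27000 = 1588*17 + 4
17 = 4*4 + 1
4 = 4*1 + 0
Back-substitute:
1 = 17 − 4·4
1 = −4·27000 + 6353·17
So 17·6353 ≡ 1 (mod 27000), hence d = 6353.

6353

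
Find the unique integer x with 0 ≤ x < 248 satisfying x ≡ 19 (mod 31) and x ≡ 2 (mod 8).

50

Write x = 19 + 31·k. Then 31·k ≡ 2 − 19 ≡ 7 (mod 8).
Need 31⁻¹ mod 8. Extended Euclid on (8, 7):
8 = 1×7 + 1
7 = 7×1 + 0
Back-substitute:
1 = 8 − 7
31⁻¹ ≡ 7 (mod 8), so k ≡ 7·7 ≡ 1 (mod 8).
x = 19 + 31·1 = 50.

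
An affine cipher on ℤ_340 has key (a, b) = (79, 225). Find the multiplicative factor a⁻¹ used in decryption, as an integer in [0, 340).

99

Apply the Euclidean algorithm to 340 and 79:
340 = 4×79 + 24
79 = 3×24 + 7
24 = 3×7 + 3
7 = 2×3 + 1
3 = 3×1 + 0
The gcd is 1. Working backward:
1 = 7 − 2·3
1 = −2·24 + 7·7
1 = 7·79 − 23·24
1 = −23·340 + 99·79
So 79·99 ≡ 1 (mod 340).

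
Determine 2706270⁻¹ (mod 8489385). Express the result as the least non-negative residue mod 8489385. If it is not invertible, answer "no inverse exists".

Euclidean algorithm on 8489385, 2706270:
8489385 = 3×2706270 + 370575
2706270 = 7×370575 + 112245
370575 = 3×112245 + 33840
112245 = 3×33840 + 10725
33840 = 3×10725 + 1665
10725 = 6×1665 + 735
1665 = 2×735 + 195
735 = 3×195 + 150
195 = 1×150 + 45
150 = 3×45 + 15
45 = 3×15 + 0
The gcd is 15, not 1, hence no inverse exists.

no inverse exists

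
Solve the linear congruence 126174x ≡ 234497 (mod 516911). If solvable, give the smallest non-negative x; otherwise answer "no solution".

First find gcd(126174, 516911):
516911 = 4×126174 + 12215
126174 = 10×12215 + 4024
12215 = 3×4024 + 143
4024 = 28×143 + 20
143 = 7×20 + 3
20 = 6×3 + 2
3 = 1×2 + 1
2 = 2×1 + 0
gcd = 1, so a unique solution mod 516911 exists.
Back-substitute for the Bézout coefficients:
1 = 3 − 2
1 = −20 + 7·3
1 = 7·143 − 50·20
1 = −50·4024 + 1407·143
1 = 1407·12215 − 4271·4024
1 = −4271·126174 + 44117·12215
1 = 44117·516911 − 180739·126174
So 126174·(-180739) ≡ 1 (mod 516911), giving 126174⁻¹ ≡ 336172.
x ≡ 126174⁻¹·234497 ≡ 336172·234497 ≡ 330340 (mod 516911).

330340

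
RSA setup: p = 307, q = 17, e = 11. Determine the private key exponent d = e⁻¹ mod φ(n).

φ(n) = (p−1)(q−1) = 306·16 = 4896.
Need d with 11·d ≡ 1 (mod 4896). Apply the extended Euclidean algorithm:
4896 = 445·11 + 1
11 = 11·1 + 0
Back-substitute:
1 = 4896 − 445·11
So 11·(-445) ≡ 1 (mod 4896), hence d ≡ -445 ≡ 4451 (mod 4896).

4451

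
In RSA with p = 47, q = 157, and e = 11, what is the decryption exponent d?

5219

φ(n) = (p−1)(q−1) = 46·156 = 7176.
Need d with 11·d ≡ 1 (mod 7176). Apply the extended Euclidean algorithm:
7176 = 652*11 + 4
11 = 2*4 + 3
4 = 1*3 + 1
3 = 3*1 + 0
Back-substitute:
1 = 4 − 3
1 = −11 + 3·4
1 = 3·7176 − 1957·11
So 11·(-1957) ≡ 1 (mod 7176), hence d ≡ -1957 ≡ 5219 (mod 7176).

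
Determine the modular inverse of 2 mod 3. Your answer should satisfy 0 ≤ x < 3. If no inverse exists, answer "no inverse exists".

2

Run Euclid on (3, 2):
3 = 1·2 + 1
2 = 2·1 + 0
Since gcd(2, 3) = 1, back-substitute to write 1 as a combination:
1 = 3 − 2
Hence 2⁻¹ ≡ -1 ≡ 2 (mod 3).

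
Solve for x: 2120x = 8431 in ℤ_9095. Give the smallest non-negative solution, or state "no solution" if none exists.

no solution

gcd(2120, 9095):
9095 = 4*2120 + 615
2120 = 3*615 + 275
615 = 2*275 + 65
275 = 4*65 + 15
65 = 4*15 + 5
15 = 3*5 + 0
gcd = 5, but 5 ∤ 8431, so the congruence has no solution.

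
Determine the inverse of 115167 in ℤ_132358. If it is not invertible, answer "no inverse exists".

75037

Extended Euclidean algorithm:
132358 = 1*115167 + 17191
115167 = 6*17191 + 12021
17191 = 1*12021 + 5170
12021 = 2*5170 + 1681
5170 = 3*1681 + 127
1681 = 13*127 + 30
127 = 4*30 + 7
30 = 4*7 + 2
7 = 3*2 + 1
2 = 2*1 + 0
gcd = 1, so the inverse exists. Back-substitute:
1 = 7 − 3·2
1 = −3·30 + 13·7
1 = 13·127 − 55·30
1 = −55·1681 + 728·127
1 = 728·5170 − 2239·1681
1 = −2239·12021 + 5206·5170
1 = 5206·17191 − 7445·12021
1 = −7445·115167 + 49876·17191
1 = 49876·132358 − 57321·115167
Hence 115167⁻¹ ≡ -57321 ≡ 75037 (mod 132358).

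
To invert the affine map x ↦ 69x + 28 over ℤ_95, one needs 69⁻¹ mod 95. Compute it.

84

Run Euclid on (95, 69):
95 = 1×69 + 26
69 = 2×26 + 17
26 = 1×17 + 9
17 = 1×9 + 8
9 = 1×8 + 1
8 = 8×1 + 0
The gcd is 1. Working backward:
1 = 9 − 8
1 = −17 + 2·9
1 = 2·26 − 3·17
1 = −3·69 + 8·26
1 = 8·95 − 11·69
Hence 69⁻¹ ≡ -11 ≡ 84 (mod 95).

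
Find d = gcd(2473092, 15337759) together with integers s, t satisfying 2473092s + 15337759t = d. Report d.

1

Euclidean algorithm:
15337759 = 6*2473092 + 499207
2473092 = 4*499207 + 476264
499207 = 1*476264 + 22943
476264 = 20*22943 + 17404
22943 = 1*17404 + 5539
17404 = 3*5539 + 787
5539 = 7*787 + 30
787 = 26*30 + 7
30 = 4*7 + 2
7 = 3*2 + 1
2 = 2*1 + 0
gcd(2473092, 15337759) = 1.
Working backward:
1 = 7 − 3·2
1 = −3·30 + 13·7
1 = 13·787 − 341·30
1 = −341·5539 + 2400·787
1 = 2400·17404 − 7541·5539
1 = −7541·22943 + 9941·17404
1 = 9941·476264 − 206361·22943
1 = −206361·499207 + 216302·476264
1 = 216302·2473092 − 1071569·499207
1 = −1071569·15337759 + 6645716·2473092
So 1 = (-1071569)·15337759 + (6645716)·2473092.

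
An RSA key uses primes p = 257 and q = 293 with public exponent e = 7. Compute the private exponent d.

φ(n) = (p−1)(q−1) = 256·292 = 74752.
Need d with 7·d ≡ 1 (mod 74752). Apply the extended Euclidean algorithm:
74752 = 10678·7 + 6
7 = 1·6 + 1
6 = 6·1 + 0
Back-substitute:
1 = 7 − 6
1 = −74752 + 10679·7
So 7·10679 ≡ 1 (mod 74752), hence d = 10679.

10679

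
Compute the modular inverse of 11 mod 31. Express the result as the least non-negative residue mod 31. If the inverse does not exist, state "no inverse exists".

17

Apply the Euclidean algorithm to 31 and 11:
31 = 2×11 + 9
11 = 1×9 + 2
9 = 4×2 + 1
2 = 2×1 + 0
gcd = 1, so the inverse exists. Back-substitute:
1 = 9 − 4·2
1 = −4·11 + 5·9
1 = 5·31 − 14·11
Hence 11⁻¹ ≡ -14 ≡ 17 (mod 31).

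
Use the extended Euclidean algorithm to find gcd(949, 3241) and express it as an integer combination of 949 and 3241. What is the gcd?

Repeated division:
3241 = 3×949 + 394
949 = 2×394 + 161
394 = 2×161 + 72
161 = 2×72 + 17
72 = 4×17 + 4
17 = 4×4 + 1
4 = 4×1 + 0
gcd(949, 3241) = 1.
Working backward:
1 = 17 − 4·4
1 = −4·72 + 17·17
1 = 17·161 − 38·72
1 = −38·394 + 93·161
1 = 93·949 − 224·394
1 = −224·3241 + 765·949
So 1 = (-224)·3241 + (765)·949.

1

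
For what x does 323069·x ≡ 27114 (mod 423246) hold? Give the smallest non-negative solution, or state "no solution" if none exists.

319890

First find gcd(323069, 423246):
423246 = 1×323069 + 100177
323069 = 3×100177 + 22538
100177 = 4×22538 + 10025
22538 = 2×10025 + 2488
10025 = 4×2488 + 73
2488 = 34×73 + 6
73 = 12×6 + 1
6 = 6×1 + 0
gcd = 1, so a unique solution mod 423246 exists.
Back-substitute for the Bézout coefficients:
1 = 73 − 12·6
1 = −12·2488 + 409·73
1 = 409·10025 − 1648·2488
1 = −1648·22538 + 3705·10025
1 = 3705·100177 − 16468·22538
1 = −16468·323069 + 53109·100177
1 = 53109·423246 − 69577·323069
So 323069·(-69577) ≡ 1 (mod 423246), giving 323069⁻¹ ≡ 353669.
x ≡ 323069⁻¹·27114 ≡ 353669·27114 ≡ 319890 (mod 423246).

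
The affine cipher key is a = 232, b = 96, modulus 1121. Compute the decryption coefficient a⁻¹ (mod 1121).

575

Run Euclid on (1121, 232):
1121 = 4·232 + 193
232 = 1·193 + 39
193 = 4·39 + 37
39 = 1·37 + 2
37 = 18·2 + 1
2 = 2·1 + 0
gcd = 1, so the inverse exists. Back-substitute:
1 = 37 − 18·2
1 = −18·39 + 19·37
1 = 19·193 − 94·39
1 = −94·232 + 113·193
1 = 113·1121 − 546·232
Hence 232⁻¹ ≡ -546 ≡ 575 (mod 1121).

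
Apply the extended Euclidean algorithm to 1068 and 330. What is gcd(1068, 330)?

Apply Euclid's algorithm to 1068 and 330:
1068 = 3×330 + 78
330 = 4×78 + 18
78 = 4×18 + 6
18 = 3×6 + 0
gcd(1068, 330) = 6.
Back-substituting:
6 = 78 − 4·18
6 = −4·330 + 17·78
6 = 17·1068 − 55·330
So 6 = (17)·1068 + (-55)·330.

6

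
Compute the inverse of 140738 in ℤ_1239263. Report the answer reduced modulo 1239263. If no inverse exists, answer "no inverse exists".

Extended Euclidean algorithm:
1239263 = 8*140738 + 113359
140738 = 1*113359 + 27379
113359 = 4*27379 + 3843
27379 = 7*3843 + 478
3843 = 8*478 + 19
478 = 25*19 + 3
19 = 6*3 + 1
3 = 3*1 + 0
Since gcd(140738, 1239263) = 1, back-substitute to write 1 as a combination:
1 = 19 − 6·3
1 = −6·478 + 151·19
1 = 151·3843 − 1214·478
1 = −1214·27379 + 8649·3843
1 = 8649·113359 − 35810·27379
1 = −35810·140738 + 44459·113359
1 = 44459·1239263 − 391482·140738
Thus 140738·(-391482) ≡ 1 (mod 1239263); reducing, -391482 mod 1239263 = 847781.

847781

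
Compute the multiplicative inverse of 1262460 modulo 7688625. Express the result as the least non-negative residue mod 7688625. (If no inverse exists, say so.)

no inverse exists

Euclidean algorithm on 7688625, 1262460:
7688625 = 6*1262460 + 113865
1262460 = 11*113865 + 9945
113865 = 11*9945 + 4470
9945 = 2*4470 + 1005
4470 = 4*1005 + 450
1005 = 2*450 + 105
450 = 4*105 + 30
105 = 3*30 + 15
30 = 2*15 + 0
gcd(1262460, 7688625) = 15 ≠ 1, so 1262460 has no multiplicative inverse modulo 7688625.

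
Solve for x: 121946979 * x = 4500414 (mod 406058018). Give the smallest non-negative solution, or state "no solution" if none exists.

First find gcd(121946979, 406058018):
406058018 = 3*121946979 + 40217081
121946979 = 3*40217081 + 1295736
40217081 = 31*1295736 + 49265
1295736 = 26*49265 + 14846
49265 = 3*14846 + 4727
14846 = 3*4727 + 665
4727 = 7*665 + 72
665 = 9*72 + 17
72 = 4*17 + 4
17 = 4*4 + 1
4 = 4*1 + 0
gcd = 1, so a unique solution mod 406058018 exists.
Back-substitute for the Bézout coefficients:
1 = 17 − 4·4
1 = −4·72 + 17·17
1 = 17·665 − 157·72
1 = −157·4727 + 1116·665
1 = 1116·14846 − 3505·4727
1 = −3505·49265 + 11631·14846
1 = 11631·1295736 − 305911·49265
1 = −305911·40217081 + 9494872·1295736
1 = 9494872·121946979 − 28790527·40217081
1 = −28790527·406058018 + 95866453·121946979
So 121946979·(95866453) ≡ 1 (mod 406058018), giving 121946979⁻¹ ≡ 95866453.
x ≡ 121946979⁻¹·4500414 ≡ 95866453·4500414 ≡ 52796452 (mod 406058018).

52796452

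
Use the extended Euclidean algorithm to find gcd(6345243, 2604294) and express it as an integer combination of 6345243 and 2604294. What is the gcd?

Euclidean algorithm:
6345243 = 2×2604294 + 1136655
2604294 = 2×1136655 + 330984
1136655 = 3×330984 + 143703
330984 = 2×143703 + 43578
143703 = 3×43578 + 12969
43578 = 3×12969 + 4671
12969 = 2×4671 + 3627
4671 = 1×3627 + 1044
3627 = 3×1044 + 495
1044 = 2×495 + 54
495 = 9×54 + 9
54 = 6×9 + 0
gcd(6345243, 2604294) = 9.
Back-substituting:
9 = 495 − 9·54
9 = −9·1044 + 19·495
9 = 19·3627 − 66·1044
9 = −66·4671 + 85·3627
9 = 85·12969 − 236·4671
9 = −236·43578 + 793·12969
9 = 793·143703 − 2615·43578
9 = −2615·330984 + 6023·143703
9 = 6023·1136655 − 20684·330984
9 = −20684·2604294 + 47391·1136655
9 = 47391·6345243 − 115466·2604294
So 9 = (47391)·6345243 + (-115466)·2604294.

9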